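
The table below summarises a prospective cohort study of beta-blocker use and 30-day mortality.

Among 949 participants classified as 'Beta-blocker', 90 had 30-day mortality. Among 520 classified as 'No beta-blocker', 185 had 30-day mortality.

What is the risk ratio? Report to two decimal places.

From the description: a = 90, b = 859, c = 185, d = 335.
Risk in exposed = 90/949 = 0.09484; risk in unexposed = 185/520 = 0.35577.
RR = 0.09484 / 0.35577 = 0.26657
The risk is 73% lower among the exposed than among the unexposed.

0.27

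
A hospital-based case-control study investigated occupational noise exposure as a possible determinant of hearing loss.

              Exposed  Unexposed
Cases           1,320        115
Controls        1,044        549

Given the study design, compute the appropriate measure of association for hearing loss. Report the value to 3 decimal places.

Reading the table with exposure as columns: a = 1320 (Exposed, case), b = 1044 (Exposed, non-case), c = 115 (Unexposed, case), d = 549.
This is a hospital-based case-control study: participants were sampled on outcome status, so risks in the source population cannot be estimated directly — relative risk is not valid here. The odds ratio is the appropriate measure.
OR = (a·d)/(b·c) = (1320 × 549) / (1044 × 115) = 724680 / 120060 = 6.03598

6.036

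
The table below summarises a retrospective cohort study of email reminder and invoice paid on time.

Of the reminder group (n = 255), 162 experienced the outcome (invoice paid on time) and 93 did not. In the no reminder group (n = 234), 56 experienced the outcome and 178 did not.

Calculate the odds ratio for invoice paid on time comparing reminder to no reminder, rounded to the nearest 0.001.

From the description: a = 162, b = 93, c = 56, d = 178.
OR = (a·d)/(b·c) = (162 × 178) / (93 × 56) = 28836 / 5208 = 5.53687
The odds of invoice paid on time are about 5.54 times as high in the reminder group.

5.537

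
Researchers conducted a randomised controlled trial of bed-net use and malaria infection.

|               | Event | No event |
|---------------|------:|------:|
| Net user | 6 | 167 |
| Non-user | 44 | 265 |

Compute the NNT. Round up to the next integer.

Risk in treated group = 6/173 = 0.03468; risk in control = 44/309 = 0.14239.
Absolute risk reduction = 0.14239 − 0.03468 = 0.10771
NNT = 1 / ARR = 1 / 0.10771 = 9.284 → round up → 10

10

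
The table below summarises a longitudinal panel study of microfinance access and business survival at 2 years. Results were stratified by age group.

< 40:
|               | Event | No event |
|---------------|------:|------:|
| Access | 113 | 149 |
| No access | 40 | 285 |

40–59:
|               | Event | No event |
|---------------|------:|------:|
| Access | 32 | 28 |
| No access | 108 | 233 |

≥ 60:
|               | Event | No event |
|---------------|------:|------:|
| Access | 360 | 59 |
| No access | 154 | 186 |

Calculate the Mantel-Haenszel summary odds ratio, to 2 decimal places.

OR_MH = Σ(aᵢdᵢ/nᵢ) / Σ(bᵢcᵢ/nᵢ), where nᵢ is the stratum total.
Stratum 1 (< 40): n = 587; a·d/n = 113·285/587 = 54.8637; b·c/n = 149·40/587 = 10.1533
Stratum 2 (40–59): n = 401; a·d/n = 32·233/401 = 18.5935; b·c/n = 28·108/401 = 7.5411
Stratum 3 (≥ 60): n = 759; a·d/n = 360·186/759 = 88.2213; b·c/n = 59·154/759 = 11.9710
OR_MH = (54.8637 + 18.5935 + 88.2213) / (10.1533 + 7.5411 + 11.9710) = 161.6786 / 29.6655 = 5.45006

5.45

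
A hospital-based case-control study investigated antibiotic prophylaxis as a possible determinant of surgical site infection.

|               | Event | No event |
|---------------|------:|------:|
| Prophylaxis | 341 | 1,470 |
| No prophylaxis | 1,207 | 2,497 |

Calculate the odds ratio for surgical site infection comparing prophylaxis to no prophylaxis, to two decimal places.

Cells: a = 341, b = 1470, c = 1207, d = 2497.
OR = (a·d)/(b·c) = (341 × 2497) / (1470 × 1207) = 851477 / 1774290 = 0.47990
Exposure is associated with lower odds of surgical site infection (OR = 0.48 < 1).

0.48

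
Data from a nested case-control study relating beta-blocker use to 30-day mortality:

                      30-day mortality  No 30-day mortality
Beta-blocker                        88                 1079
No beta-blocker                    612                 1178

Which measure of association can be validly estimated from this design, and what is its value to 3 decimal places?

Cells: a = 88, b = 1079, c = 612, d = 1178.
This is a nested case-control study: participants were sampled on outcome status, so risks in the source population cannot be estimated directly — relative risk is not valid here. The odds ratio is the appropriate measure.
OR = (a·d)/(b·c) = (88 × 1178) / (1079 × 612) = 103664 / 660348 = 0.15698

0.157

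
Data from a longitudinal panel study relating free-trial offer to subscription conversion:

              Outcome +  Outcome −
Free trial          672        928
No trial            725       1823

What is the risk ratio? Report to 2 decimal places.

1.48

Cells: a = 672, b = 928, c = 725, d = 1823.
Risk in exposed = 672/1600 = 0.42000; risk in unexposed = 725/2548 = 0.28454.
RR = 0.42000 / 0.28454 = 1.47608
The risk among the exposed is 1.48 times that among the unexposed.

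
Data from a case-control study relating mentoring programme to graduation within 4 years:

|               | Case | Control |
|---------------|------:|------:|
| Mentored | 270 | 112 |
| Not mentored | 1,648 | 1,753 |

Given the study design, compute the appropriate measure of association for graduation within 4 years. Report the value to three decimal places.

2.564

Cells: a = 270, b = 112, c = 1648, d = 1753.
This is a case-control study: participants were sampled on outcome status, so risks in the source population cannot be estimated directly — relative risk is not valid here. The odds ratio is the appropriate measure.
OR = (a·d)/(b·c) = (270 × 1753) / (112 × 1648) = 473310 / 184576 = 2.56431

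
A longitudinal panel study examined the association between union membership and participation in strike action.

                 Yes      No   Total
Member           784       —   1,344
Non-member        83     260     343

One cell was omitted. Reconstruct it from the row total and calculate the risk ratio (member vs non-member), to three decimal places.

2.411

The missing cell is in the exposed row: 1344 − 784 = 560.
So a = 784, b = 560, c = 83, d = 260.
RR = [a/(a+b)] / [c/(c+d)] = (784/1344) / (83/343) = 0.58333/0.24198 = 2.41064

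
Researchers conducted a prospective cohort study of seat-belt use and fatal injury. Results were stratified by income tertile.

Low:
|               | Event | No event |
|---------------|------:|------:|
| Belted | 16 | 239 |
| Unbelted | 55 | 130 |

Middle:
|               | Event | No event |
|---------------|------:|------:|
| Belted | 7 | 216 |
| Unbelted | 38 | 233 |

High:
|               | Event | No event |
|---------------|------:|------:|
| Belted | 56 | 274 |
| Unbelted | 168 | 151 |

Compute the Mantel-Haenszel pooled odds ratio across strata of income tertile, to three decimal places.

OR_MH = Σ(aᵢdᵢ/nᵢ) / Σ(bᵢcᵢ/nᵢ), where nᵢ is the stratum total.
Stratum 1 (Low): n = 440; a·d/n = 16·130/440 = 4.7273; b·c/n = 239·55/440 = 29.8750
Stratum 2 (Middle): n = 494; a·d/n = 7·233/494 = 3.3016; b·c/n = 216·38/494 = 16.6154
Stratum 3 (High): n = 649; a·d/n = 56·151/649 = 13.0293; b·c/n = 274·168/649 = 70.9276
OR_MH = (4.7273 + 3.3016 + 13.0293) / (29.8750 + 16.6154 + 70.9276) = 21.0582 / 117.4180 = 0.17934

0.179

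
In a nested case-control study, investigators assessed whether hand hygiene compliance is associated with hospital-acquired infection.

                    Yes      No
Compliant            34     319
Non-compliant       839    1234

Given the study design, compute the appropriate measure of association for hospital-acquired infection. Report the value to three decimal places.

Cells: a = 34, b = 319, c = 839, d = 1234.
This is a nested case-control study: participants were sampled on outcome status, so risks in the source population cannot be estimated directly — relative risk is not valid here. The odds ratio is the appropriate measure.
OR = (a·d)/(b·c) = (34 × 1234) / (319 × 839) = 41956 / 267641 = 0.15676

0.157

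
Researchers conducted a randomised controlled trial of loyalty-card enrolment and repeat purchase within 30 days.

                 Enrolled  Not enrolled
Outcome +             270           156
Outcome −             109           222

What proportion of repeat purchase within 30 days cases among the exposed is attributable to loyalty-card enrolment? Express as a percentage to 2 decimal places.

42.07

Reading the table with exposure as columns: a = 270 (Enrolled, case), b = 109 (Enrolled, non-case), c = 156 (Not enrolled, case), d = 222.
Risk in exposed = 270/379 = 0.71240; risk in unexposed = 156/378 = 0.41270.
RR = 0.71240/0.41270 = 1.72620
AR% = (RR − 1)/RR × 100 = (1.72620 − 1)/1.72620 × 100 = 42.0694%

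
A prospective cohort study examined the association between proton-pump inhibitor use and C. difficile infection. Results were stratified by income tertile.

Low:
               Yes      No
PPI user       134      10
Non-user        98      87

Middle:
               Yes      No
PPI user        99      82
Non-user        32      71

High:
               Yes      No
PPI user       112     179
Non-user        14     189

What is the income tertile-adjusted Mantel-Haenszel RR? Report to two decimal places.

2.20

RR_MH = Σ(aᵢ·n₀ᵢ/nᵢ) / Σ(cᵢ·n₁ᵢ/nᵢ), with n₁ᵢ = aᵢ+bᵢ (exposed), n₀ᵢ = cᵢ+dᵢ (unexposed), nᵢ = n₁ᵢ+n₀ᵢ.
Stratum 1 (Low): n₁ = 144, n₀ = 185, n = 329; a·n₀/n = 134·185/329 = 75.3495; c·n₁/n = 98·144/329 = 42.8936
Stratum 2 (Middle): n₁ = 181, n₀ = 103, n = 284; a·n₀/n = 99·103/284 = 35.9049; c·n₁/n = 32·181/284 = 20.3944
Stratum 3 (High): n₁ = 291, n₀ = 203, n = 494; a·n₀/n = 112·203/494 = 46.0243; c·n₁/n = 14·291/494 = 8.2470
RR_MH = (75.3495 + 35.9049 + 46.0243) / (42.8936 + 20.3944 + 8.2470) = 157.2788 / 71.5349 = 2.19863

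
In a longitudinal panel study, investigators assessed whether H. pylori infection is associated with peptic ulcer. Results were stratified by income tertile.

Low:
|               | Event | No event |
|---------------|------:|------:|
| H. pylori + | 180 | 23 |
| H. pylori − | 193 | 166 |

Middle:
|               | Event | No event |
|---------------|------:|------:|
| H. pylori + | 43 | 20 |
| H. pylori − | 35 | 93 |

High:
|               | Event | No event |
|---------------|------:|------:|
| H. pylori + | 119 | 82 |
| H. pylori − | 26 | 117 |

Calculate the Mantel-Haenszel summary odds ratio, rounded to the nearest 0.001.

6.451

OR_MH = Σ(aᵢdᵢ/nᵢ) / Σ(bᵢcᵢ/nᵢ), where nᵢ is the stratum total.
Stratum 1 (Low): n = 562; a·d/n = 180·166/562 = 53.1673; b·c/n = 23·193/562 = 7.8986
Stratum 2 (Middle): n = 191; a·d/n = 43·93/191 = 20.9372; b·c/n = 20·35/191 = 3.6649
Stratum 3 (High): n = 344; a·d/n = 119·117/344 = 40.4738; b·c/n = 82·26/344 = 6.1977
OR_MH = (53.1673 + 20.9372 + 40.4738) / (7.8986 + 3.6649 + 6.1977) = 114.5783 / 17.7612 = 6.45105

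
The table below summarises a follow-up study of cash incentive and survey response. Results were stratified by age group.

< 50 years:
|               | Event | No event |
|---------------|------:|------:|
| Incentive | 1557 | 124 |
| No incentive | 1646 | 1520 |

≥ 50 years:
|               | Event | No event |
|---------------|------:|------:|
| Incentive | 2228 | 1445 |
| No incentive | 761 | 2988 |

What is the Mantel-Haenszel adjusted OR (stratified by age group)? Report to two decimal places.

7.28

OR_MH = Σ(aᵢdᵢ/nᵢ) / Σ(bᵢcᵢ/nᵢ), where nᵢ is the stratum total.
Stratum 1 (< 50 years): n = 4847; a·d/n = 1557·1520/4847 = 488.2690; b·c/n = 124·1646/4847 = 42.1093
Stratum 2 (≥ 50 years): n = 7422; a·d/n = 2228·2988/7422 = 896.9636; b·c/n = 1445·761/7422 = 148.1602
OR_MH = (488.2690 + 896.9636) / (42.1093 + 148.1602) = 1385.2327 / 190.2695 = 7.28037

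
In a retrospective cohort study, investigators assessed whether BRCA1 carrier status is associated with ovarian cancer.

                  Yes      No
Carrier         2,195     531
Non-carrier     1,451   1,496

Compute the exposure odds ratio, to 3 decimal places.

Cells: a = 2195, b = 531, c = 1451, d = 1496.
OR = (a·d)/(b·c) = (2195 × 1496) / (531 × 1451) = 3283720 / 770481 = 4.26191
The odds of ovarian cancer are about 4.26 times as high in the carrier group.

4.262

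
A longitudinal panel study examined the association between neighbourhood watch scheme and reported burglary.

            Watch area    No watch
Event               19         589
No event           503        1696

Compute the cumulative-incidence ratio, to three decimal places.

0.141

Reading the table with exposure as columns: a = 19 (Watch area, case), b = 503 (Watch area, non-case), c = 589 (No watch, case), d = 1696.
Risk in exposed = 19/522 = 0.03640; risk in unexposed = 589/2285 = 0.25777.
RR = 0.03640 / 0.25777 = 0.14121
The risk is 86% lower among the exposed than among the unexposed.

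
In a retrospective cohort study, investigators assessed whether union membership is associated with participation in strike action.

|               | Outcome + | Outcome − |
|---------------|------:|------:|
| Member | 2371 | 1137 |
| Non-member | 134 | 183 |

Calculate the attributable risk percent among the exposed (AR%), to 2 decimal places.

Cells: a = 2371, b = 1137, c = 134, d = 183.
Risk in exposed = 2371/3508 = 0.67588; risk in unexposed = 134/317 = 0.42271.
RR = 0.67588/0.42271 = 1.59892
AR% = (RR − 1)/RR × 100 = (1.59892 − 1)/1.59892 × 100 = 37.4577%

37.46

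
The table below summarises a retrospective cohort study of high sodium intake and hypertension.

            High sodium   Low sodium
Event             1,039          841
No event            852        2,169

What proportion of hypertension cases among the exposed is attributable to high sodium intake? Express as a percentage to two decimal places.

49.15

Reading the table with exposure as columns: a = 1039 (High sodium, case), b = 852 (High sodium, non-case), c = 841 (Low sodium, case), d = 2169.
Risk in exposed = 1039/1891 = 0.54944; risk in unexposed = 841/3010 = 0.27940.
RR = 0.54944/0.27940 = 1.96650
AR% = (RR − 1)/RR × 100 = (1.96650 − 1)/1.96650 × 100 = 49.1483%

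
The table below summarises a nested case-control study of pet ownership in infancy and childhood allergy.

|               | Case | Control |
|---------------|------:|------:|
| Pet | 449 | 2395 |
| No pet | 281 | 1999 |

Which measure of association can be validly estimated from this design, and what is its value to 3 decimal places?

1.334

Cells: a = 449, b = 2395, c = 281, d = 1999.
This is a nested case-control study: participants were sampled on outcome status, so risks in the source population cannot be estimated directly — relative risk is not valid here. The odds ratio is the appropriate measure.
OR = (a·d)/(b·c) = (449 × 1999) / (2395 × 281) = 897551 / 672995 = 1.33367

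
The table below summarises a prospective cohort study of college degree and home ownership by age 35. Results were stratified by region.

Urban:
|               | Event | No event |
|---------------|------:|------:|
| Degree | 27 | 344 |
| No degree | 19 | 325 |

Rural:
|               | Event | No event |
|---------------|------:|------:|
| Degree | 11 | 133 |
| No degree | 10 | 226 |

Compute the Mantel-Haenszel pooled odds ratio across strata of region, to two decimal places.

OR_MH = Σ(aᵢdᵢ/nᵢ) / Σ(bᵢcᵢ/nᵢ), where nᵢ is the stratum total.
Stratum 1 (Urban): n = 715; a·d/n = 27·325/715 = 12.2727; b·c/n = 344·19/715 = 9.1413
Stratum 2 (Rural): n = 380; a·d/n = 11·226/380 = 6.5421; b·c/n = 133·10/380 = 3.5000
OR_MH = (12.2727 + 6.5421) / (9.1413 + 3.5000) = 18.8148 / 12.6413 = 1.48837

1.49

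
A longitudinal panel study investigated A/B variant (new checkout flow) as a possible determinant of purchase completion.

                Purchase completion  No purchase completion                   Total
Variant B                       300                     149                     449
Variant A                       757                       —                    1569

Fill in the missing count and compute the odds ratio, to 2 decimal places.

2.16

The missing cell is in the unexposed row: 1569 − 757 = 812.
So a = 300, b = 149, c = 757, d = 812.
OR = (a·d)/(b·c) = (300 × 812) / (149 × 757) = 243600 / 112793 = 2.15971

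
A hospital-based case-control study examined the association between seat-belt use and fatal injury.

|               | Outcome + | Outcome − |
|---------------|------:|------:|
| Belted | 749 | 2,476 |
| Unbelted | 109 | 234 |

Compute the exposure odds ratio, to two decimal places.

0.65

Cells: a = 749, b = 2476, c = 109, d = 234.
OR = (a·d)/(b·c) = (749 × 234) / (2476 × 109) = 175266 / 269884 = 0.64941
Exposure is associated with lower odds of fatal injury (OR = 0.65 < 1).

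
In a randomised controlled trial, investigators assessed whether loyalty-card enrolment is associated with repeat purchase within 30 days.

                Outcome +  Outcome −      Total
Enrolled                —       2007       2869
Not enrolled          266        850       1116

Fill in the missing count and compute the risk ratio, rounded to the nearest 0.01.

1.26

The missing cell is in the exposed row: 2869 − 2007 = 862.
So a = 862, b = 2007, c = 266, d = 850.
RR = [a/(a+b)] / [c/(c+d)] = (862/2869) / (266/1116) = 0.30045/0.23835 = 1.26055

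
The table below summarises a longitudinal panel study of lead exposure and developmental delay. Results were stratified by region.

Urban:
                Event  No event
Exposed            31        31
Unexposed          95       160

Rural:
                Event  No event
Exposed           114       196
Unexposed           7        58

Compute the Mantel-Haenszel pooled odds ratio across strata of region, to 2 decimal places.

2.57

OR_MH = Σ(aᵢdᵢ/nᵢ) / Σ(bᵢcᵢ/nᵢ), where nᵢ is the stratum total.
Stratum 1 (Urban): n = 317; a·d/n = 31·160/317 = 15.6467; b·c/n = 31·95/317 = 9.2902
Stratum 2 (Rural): n = 375; a·d/n = 114·58/375 = 17.6320; b·c/n = 196·7/375 = 3.6587
OR_MH = (15.6467 + 17.6320) / (9.2902 + 3.6587) = 33.2787 / 12.9489 = 2.57000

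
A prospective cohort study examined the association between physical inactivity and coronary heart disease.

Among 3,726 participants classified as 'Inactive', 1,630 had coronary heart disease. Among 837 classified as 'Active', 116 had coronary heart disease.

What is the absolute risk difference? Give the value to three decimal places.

0.299

From the description: a = 1630, b = 2096, c = 116, d = 721.
Risk in exposed = 1630/3726 = 0.437466; risk in unexposed = 116/837 = 0.138590.
Risk difference = 0.437466 − 0.138590 = 0.298876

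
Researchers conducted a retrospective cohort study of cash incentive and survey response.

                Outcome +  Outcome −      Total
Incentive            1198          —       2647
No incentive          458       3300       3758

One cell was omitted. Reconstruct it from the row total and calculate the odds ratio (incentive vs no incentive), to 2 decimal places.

The missing cell is in the exposed row: 2647 − 1198 = 1449.
So a = 1198, b = 1449, c = 458, d = 3300.
OR = (a·d)/(b·c) = (1198 × 3300) / (1449 × 458) = 3953400 / 663642 = 5.95713

5.96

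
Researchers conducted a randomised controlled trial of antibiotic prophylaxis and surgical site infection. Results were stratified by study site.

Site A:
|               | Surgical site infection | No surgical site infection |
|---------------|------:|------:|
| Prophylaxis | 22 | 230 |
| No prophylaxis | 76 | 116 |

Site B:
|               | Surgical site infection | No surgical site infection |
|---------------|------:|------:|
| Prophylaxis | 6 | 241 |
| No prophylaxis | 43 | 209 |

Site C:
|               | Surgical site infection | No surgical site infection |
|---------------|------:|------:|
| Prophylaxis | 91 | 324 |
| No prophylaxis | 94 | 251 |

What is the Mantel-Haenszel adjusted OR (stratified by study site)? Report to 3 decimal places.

OR_MH = Σ(aᵢdᵢ/nᵢ) / Σ(bᵢcᵢ/nᵢ), where nᵢ is the stratum total.
Stratum 1 (Site A): n = 444; a·d/n = 22·116/444 = 5.7477; b·c/n = 230·76/444 = 39.3694
Stratum 2 (Site B): n = 499; a·d/n = 6·209/499 = 2.5130; b·c/n = 241·43/499 = 20.7675
Stratum 3 (Site C): n = 760; a·d/n = 91·251/760 = 30.0539; b·c/n = 324·94/760 = 40.0737
OR_MH = (5.7477 + 2.5130 + 30.0539) / (39.3694 + 20.7675 + 40.0737) = 38.3147 / 100.2106 = 0.38234

0.382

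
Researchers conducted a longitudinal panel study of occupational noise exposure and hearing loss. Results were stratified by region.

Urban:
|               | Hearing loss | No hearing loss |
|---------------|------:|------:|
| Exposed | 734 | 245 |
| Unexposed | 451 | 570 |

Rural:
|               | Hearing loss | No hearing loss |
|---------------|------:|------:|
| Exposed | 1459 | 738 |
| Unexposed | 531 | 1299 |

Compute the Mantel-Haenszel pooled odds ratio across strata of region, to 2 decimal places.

OR_MH = Σ(aᵢdᵢ/nᵢ) / Σ(bᵢcᵢ/nᵢ), where nᵢ is the stratum total.
Stratum 1 (Urban): n = 2000; a·d/n = 734·570/2000 = 209.1900; b·c/n = 245·451/2000 = 55.2475
Stratum 2 (Rural): n = 4027; a·d/n = 1459·1299/4027 = 470.6335; b·c/n = 738·531/4027 = 97.3126
OR_MH = (209.1900 + 470.6335) / (55.2475 + 97.3126) = 679.8235 / 152.5601 = 4.45610

4.46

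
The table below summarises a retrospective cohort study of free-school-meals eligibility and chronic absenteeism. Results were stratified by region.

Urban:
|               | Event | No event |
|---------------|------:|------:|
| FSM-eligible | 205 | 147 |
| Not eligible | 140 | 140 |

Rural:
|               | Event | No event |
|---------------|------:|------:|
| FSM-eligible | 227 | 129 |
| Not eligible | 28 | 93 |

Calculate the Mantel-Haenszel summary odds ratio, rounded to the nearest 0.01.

2.23

OR_MH = Σ(aᵢdᵢ/nᵢ) / Σ(bᵢcᵢ/nᵢ), where nᵢ is the stratum total.
Stratum 1 (Urban): n = 632; a·d/n = 205·140/632 = 45.4114; b·c/n = 147·140/632 = 32.5633
Stratum 2 (Rural): n = 477; a·d/n = 227·93/477 = 44.2579; b·c/n = 129·28/477 = 7.5723
OR_MH = (45.4114 + 44.2579) / (32.5633 + 7.5723) = 89.6693 / 40.1356 = 2.23416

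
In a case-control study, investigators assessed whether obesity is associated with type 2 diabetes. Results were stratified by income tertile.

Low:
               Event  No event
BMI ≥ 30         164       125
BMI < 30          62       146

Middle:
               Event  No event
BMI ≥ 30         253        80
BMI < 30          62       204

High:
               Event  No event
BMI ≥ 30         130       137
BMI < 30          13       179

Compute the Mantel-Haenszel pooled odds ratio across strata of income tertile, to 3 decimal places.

OR_MH = Σ(aᵢdᵢ/nᵢ) / Σ(bᵢcᵢ/nᵢ), where nᵢ is the stratum total.
Stratum 1 (Low): n = 497; a·d/n = 164·146/497 = 48.1771; b·c/n = 125·62/497 = 15.5936
Stratum 2 (Middle): n = 599; a·d/n = 253·204/599 = 86.1636; b·c/n = 80·62/599 = 8.2805
Stratum 3 (High): n = 459; a·d/n = 130·179/459 = 50.6972; b·c/n = 137·13/459 = 3.8802
OR_MH = (48.1771 + 86.1636 + 50.6972) / (15.5936 + 8.2805 + 3.8802) = 185.0378 / 27.7542 = 6.66702

6.667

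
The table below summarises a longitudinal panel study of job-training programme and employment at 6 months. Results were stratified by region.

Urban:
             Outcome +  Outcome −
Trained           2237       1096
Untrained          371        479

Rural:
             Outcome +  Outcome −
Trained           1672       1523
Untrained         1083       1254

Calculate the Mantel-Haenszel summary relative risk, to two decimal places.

RR_MH = Σ(aᵢ·n₀ᵢ/nᵢ) / Σ(cᵢ·n₁ᵢ/nᵢ), with n₁ᵢ = aᵢ+bᵢ (exposed), n₀ᵢ = cᵢ+dᵢ (unexposed), nᵢ = n₁ᵢ+n₀ᵢ.
Stratum 1 (Urban): n₁ = 3333, n₀ = 850, n = 4183; a·n₀/n = 2237·850/4183 = 454.5661; c·n₁/n = 371·3333/4183 = 295.6115
Stratum 2 (Rural): n₁ = 3195, n₀ = 2337, n = 5532; a·n₀/n = 1672·2337/5532 = 706.3384; c·n₁/n = 1083·3195/5532 = 625.4854
RR_MH = (454.5661 + 706.3384) / (295.6115 + 625.4854) = 1160.9045 / 921.0969 = 1.26035

1.26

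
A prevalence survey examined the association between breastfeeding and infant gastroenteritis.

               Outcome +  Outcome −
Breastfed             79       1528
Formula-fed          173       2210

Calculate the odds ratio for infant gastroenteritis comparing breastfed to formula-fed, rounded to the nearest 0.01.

0.66

Cells: a = 79, b = 1528, c = 173, d = 2210.
OR = (a·d)/(b·c) = (79 × 2210) / (1528 × 173) = 174590 / 264344 = 0.66047
Exposure is associated with lower odds of infant gastroenteritis (OR = 0.66 < 1).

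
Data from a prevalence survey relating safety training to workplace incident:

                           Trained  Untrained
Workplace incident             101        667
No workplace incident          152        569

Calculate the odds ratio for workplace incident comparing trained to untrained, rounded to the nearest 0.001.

Reading the table with exposure as columns: a = 101 (Trained, case), b = 152 (Trained, non-case), c = 667 (Untrained, case), d = 569.
OR = (a·d)/(b·c) = (101 × 569) / (152 × 667) = 57469 / 101384 = 0.56684
Exposure is associated with lower odds of workplace incident (OR = 0.57 < 1).

0.567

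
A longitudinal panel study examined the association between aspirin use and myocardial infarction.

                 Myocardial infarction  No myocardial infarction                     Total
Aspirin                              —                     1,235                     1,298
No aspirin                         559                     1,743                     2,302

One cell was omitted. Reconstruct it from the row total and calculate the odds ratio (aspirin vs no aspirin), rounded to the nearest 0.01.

0.16

The missing cell is in the exposed row: 1298 − 1235 = 63.
So a = 63, b = 1235, c = 559, d = 1743.
OR = (a·d)/(b·c) = (63 × 1743) / (1235 × 559) = 109809 / 690365 = 0.15906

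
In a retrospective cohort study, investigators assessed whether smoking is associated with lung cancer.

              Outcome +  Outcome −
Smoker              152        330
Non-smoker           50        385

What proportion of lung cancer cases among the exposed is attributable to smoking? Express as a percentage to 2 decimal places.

63.55

Cells: a = 152, b = 330, c = 50, d = 385.
Risk in exposed = 152/482 = 0.31535; risk in unexposed = 50/435 = 0.11494.
RR = 0.31535/0.11494 = 2.74357
AR% = (RR − 1)/RR × 100 = (2.74357 − 1)/2.74357 × 100 = 63.5511%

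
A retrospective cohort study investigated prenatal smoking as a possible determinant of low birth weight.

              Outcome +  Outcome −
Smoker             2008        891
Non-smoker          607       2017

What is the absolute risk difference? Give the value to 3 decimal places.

0.461

Cells: a = 2008, b = 891, c = 607, d = 2017.
Risk in exposed = 2008/2899 = 0.692653; risk in unexposed = 607/2624 = 0.231326.
Risk difference = 0.692653 − 0.231326 = 0.461326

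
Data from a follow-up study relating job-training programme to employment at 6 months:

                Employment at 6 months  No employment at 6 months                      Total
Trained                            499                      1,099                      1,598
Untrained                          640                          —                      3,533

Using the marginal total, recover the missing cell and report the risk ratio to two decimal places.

1.72

The missing cell is in the unexposed row: 3533 − 640 = 2893.
So a = 499, b = 1099, c = 640, d = 2893.
RR = [a/(a+b)] / [c/(c+d)] = (499/1598) / (640/3533) = 0.31227/0.18115 = 1.72380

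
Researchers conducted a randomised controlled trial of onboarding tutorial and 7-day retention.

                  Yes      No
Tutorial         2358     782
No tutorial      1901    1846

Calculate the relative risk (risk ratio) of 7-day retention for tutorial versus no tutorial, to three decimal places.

Cells: a = 2358, b = 782, c = 1901, d = 1846.
Risk in exposed = 2358/3140 = 0.75096; risk in unexposed = 1901/3747 = 0.50734.
RR = 0.75096 / 0.50734 = 1.48018
The risk among the exposed is 1.48 times that among the unexposed.

1.480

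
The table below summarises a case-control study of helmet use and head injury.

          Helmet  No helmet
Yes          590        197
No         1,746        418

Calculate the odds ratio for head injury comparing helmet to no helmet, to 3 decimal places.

0.717

Reading the table with exposure as columns: a = 590 (Helmet, case), b = 1746 (Helmet, non-case), c = 197 (No helmet, case), d = 418.
OR = (a·d)/(b·c) = (590 × 418) / (1746 × 197) = 246620 / 343962 = 0.71700
Exposure is associated with lower odds of head injury (OR = 0.72 < 1).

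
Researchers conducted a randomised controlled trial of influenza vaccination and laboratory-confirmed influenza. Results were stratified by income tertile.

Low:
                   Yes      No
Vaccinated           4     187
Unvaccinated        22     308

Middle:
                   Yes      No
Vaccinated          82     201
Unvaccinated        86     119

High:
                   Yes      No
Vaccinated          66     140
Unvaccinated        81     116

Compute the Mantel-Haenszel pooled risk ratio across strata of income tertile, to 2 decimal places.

0.70

RR_MH = Σ(aᵢ·n₀ᵢ/nᵢ) / Σ(cᵢ·n₁ᵢ/nᵢ), with n₁ᵢ = aᵢ+bᵢ (exposed), n₀ᵢ = cᵢ+dᵢ (unexposed), nᵢ = n₁ᵢ+n₀ᵢ.
Stratum 1 (Low): n₁ = 191, n₀ = 330, n = 521; a·n₀/n = 4·330/521 = 2.5336; c·n₁/n = 22·191/521 = 8.0653
Stratum 2 (Middle): n₁ = 283, n₀ = 205, n = 488; a·n₀/n = 82·205/488 = 34.4467; c·n₁/n = 86·283/488 = 49.8730
Stratum 3 (High): n₁ = 206, n₀ = 197, n = 403; a·n₀/n = 66·197/403 = 32.2630; c·n₁/n = 81·206/403 = 41.4045
RR_MH = (2.5336 + 34.4467 + 32.2630) / (8.0653 + 49.8730 + 41.4045) = 69.2433 / 99.3427 = 0.69702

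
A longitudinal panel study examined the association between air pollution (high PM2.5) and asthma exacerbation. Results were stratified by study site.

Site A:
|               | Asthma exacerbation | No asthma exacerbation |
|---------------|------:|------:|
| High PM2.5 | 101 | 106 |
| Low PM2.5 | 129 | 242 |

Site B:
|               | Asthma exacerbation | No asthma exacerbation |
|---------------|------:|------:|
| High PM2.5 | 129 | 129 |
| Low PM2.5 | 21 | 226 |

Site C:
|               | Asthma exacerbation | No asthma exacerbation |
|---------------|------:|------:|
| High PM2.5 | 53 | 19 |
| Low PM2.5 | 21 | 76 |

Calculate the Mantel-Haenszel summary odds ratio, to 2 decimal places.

3.95

OR_MH = Σ(aᵢdᵢ/nᵢ) / Σ(bᵢcᵢ/nᵢ), where nᵢ is the stratum total.
Stratum 1 (Site A): n = 578; a·d/n = 101·242/578 = 42.2872; b·c/n = 106·129/578 = 23.6574
Stratum 2 (Site B): n = 505; a·d/n = 129·226/505 = 57.7307; b·c/n = 129·21/505 = 5.3644
Stratum 3 (Site C): n = 169; a·d/n = 53·76/169 = 23.8343; b·c/n = 19·21/169 = 2.3609
OR_MH = (42.2872 + 57.7307 + 23.8343) / (23.6574 + 5.3644 + 2.3609) = 123.8522 / 31.3827 = 3.94651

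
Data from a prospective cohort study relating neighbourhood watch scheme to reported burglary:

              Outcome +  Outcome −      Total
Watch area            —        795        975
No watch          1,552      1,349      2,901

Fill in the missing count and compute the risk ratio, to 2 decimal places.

The missing cell is in the exposed row: 975 − 795 = 180.
So a = 180, b = 795, c = 1552, d = 1349.
RR = [a/(a+b)] / [c/(c+d)] = (180/975) / (1552/2901) = 0.18462/0.53499 = 0.34508

0.35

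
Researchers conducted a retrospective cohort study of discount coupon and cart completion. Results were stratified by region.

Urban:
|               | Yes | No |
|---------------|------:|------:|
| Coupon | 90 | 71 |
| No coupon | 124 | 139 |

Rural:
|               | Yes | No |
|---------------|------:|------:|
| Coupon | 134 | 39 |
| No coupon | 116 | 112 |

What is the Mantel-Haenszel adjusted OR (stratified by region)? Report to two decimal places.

OR_MH = Σ(aᵢdᵢ/nᵢ) / Σ(bᵢcᵢ/nᵢ), where nᵢ is the stratum total.
Stratum 1 (Urban): n = 424; a·d/n = 90·139/424 = 29.5047; b·c/n = 71·124/424 = 20.7642
Stratum 2 (Rural): n = 401; a·d/n = 134·112/401 = 37.4264; b·c/n = 39·116/401 = 11.2818
OR_MH = (29.5047 + 37.4264) / (20.7642 + 11.2818) = 66.9312 / 32.0459 = 2.08860

2.09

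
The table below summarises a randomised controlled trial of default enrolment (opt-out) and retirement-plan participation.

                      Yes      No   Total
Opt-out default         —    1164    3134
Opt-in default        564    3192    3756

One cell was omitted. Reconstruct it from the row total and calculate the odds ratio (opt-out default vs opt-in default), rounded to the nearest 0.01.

The missing cell is in the exposed row: 3134 − 1164 = 1970.
So a = 1970, b = 1164, c = 564, d = 3192.
OR = (a·d)/(b·c) = (1970 × 3192) / (1164 × 564) = 6288240 / 656496 = 9.57849

9.58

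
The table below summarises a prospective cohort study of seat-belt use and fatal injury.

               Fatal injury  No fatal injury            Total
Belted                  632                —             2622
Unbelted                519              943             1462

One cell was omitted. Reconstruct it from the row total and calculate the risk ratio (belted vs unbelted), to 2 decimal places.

The missing cell is in the exposed row: 2622 − 632 = 1990.
So a = 632, b = 1990, c = 519, d = 943.
RR = [a/(a+b)] / [c/(c+d)] = (632/2622) / (519/1462) = 0.24104/0.35499 = 0.67899

0.68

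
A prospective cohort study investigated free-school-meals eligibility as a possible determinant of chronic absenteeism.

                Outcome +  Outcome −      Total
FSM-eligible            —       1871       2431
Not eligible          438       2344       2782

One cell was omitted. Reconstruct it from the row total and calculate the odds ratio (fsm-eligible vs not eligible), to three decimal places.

1.602

The missing cell is in the exposed row: 2431 − 1871 = 560.
So a = 560, b = 1871, c = 438, d = 2344.
OR = (a·d)/(b·c) = (560 × 2344) / (1871 × 438) = 1312640 / 819498 = 1.60176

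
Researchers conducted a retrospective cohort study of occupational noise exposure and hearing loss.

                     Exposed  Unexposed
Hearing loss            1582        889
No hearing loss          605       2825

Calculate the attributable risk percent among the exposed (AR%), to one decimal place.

Reading the table with exposure as columns: a = 1582 (Exposed, case), b = 605 (Exposed, non-case), c = 889 (Unexposed, case), d = 2825.
Risk in exposed = 1582/2187 = 0.72337; risk in unexposed = 889/3714 = 0.23936.
RR = 0.72337/0.23936 = 3.02202
AR% = (RR − 1)/RR × 100 = (3.02202 − 1)/3.02202 × 100 = 66.9096%

66.9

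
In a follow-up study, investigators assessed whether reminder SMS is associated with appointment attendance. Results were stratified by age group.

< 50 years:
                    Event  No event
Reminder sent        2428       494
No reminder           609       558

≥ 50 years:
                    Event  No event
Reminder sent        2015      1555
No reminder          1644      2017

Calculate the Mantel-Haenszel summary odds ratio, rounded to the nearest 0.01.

OR_MH = Σ(aᵢdᵢ/nᵢ) / Σ(bᵢcᵢ/nᵢ), where nᵢ is the stratum total.
Stratum 1 (< 50 years): n = 4089; a·d/n = 2428·558/4089 = 331.3338; b·c/n = 494·609/4089 = 73.5745
Stratum 2 (≥ 50 years): n = 7231; a·d/n = 2015·2017/7231 = 562.0599; b·c/n = 1555·1644/7231 = 353.5362
OR_MH = (331.3338 + 562.0599) / (73.5745 + 353.5362) = 893.3937 / 427.1106 = 2.09171

2.09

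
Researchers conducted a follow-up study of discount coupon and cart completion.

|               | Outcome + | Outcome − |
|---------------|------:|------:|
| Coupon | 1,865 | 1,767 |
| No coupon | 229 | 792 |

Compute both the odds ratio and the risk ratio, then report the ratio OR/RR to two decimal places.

Cells: a = 1865, b = 1767, c = 229, d = 792.
OR = (1865·792)/(1767·229) = 1477080/404643 = 3.65033
Risk in exposed = 1865/3632 = 0.51349; risk in unexposed = 229/1021 = 0.22429; RR = 2.28941
OR/RR = 3.65033 / 2.28941 = 1.59444
The outcome is not rare, so the OR lies further from 1 than the RR.

1.59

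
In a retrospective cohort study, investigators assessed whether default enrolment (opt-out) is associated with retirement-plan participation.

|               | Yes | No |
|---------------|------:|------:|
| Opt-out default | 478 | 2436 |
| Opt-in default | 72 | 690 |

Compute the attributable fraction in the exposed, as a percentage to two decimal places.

42.40

Cells: a = 478, b = 2436, c = 72, d = 690.
Risk in exposed = 478/2914 = 0.16404; risk in unexposed = 72/762 = 0.09449.
RR = 0.16404/0.09449 = 1.73604
AR% = (RR − 1)/RR × 100 = (1.73604 − 1)/1.73604 × 100 = 42.3978%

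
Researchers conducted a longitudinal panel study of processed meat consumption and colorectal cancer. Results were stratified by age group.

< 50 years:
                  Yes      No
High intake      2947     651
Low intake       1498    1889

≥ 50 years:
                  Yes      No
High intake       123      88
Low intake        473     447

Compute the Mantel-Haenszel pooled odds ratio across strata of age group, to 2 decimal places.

4.79

OR_MH = Σ(aᵢdᵢ/nᵢ) / Σ(bᵢcᵢ/nᵢ), where nᵢ is the stratum total.
Stratum 1 (< 50 years): n = 6985; a·d/n = 2947·1889/6985 = 796.9768; b·c/n = 651·1498/6985 = 139.6132
Stratum 2 (≥ 50 years): n = 1131; a·d/n = 123·447/1131 = 48.6127; b·c/n = 88·473/1131 = 36.8028
OR_MH = (796.9768 + 48.6127) / (139.6132 + 36.8028) = 845.5895 / 176.4160 = 4.79316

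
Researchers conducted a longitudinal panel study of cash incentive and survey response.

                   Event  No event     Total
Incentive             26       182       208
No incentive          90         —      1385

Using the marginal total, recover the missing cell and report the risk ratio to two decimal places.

1.92

The missing cell is in the unexposed row: 1385 − 90 = 1295.
So a = 26, b = 182, c = 90, d = 1295.
RR = [a/(a+b)] / [c/(c+d)] = (26/208) / (90/1385) = 0.12500/0.06498 = 1.92361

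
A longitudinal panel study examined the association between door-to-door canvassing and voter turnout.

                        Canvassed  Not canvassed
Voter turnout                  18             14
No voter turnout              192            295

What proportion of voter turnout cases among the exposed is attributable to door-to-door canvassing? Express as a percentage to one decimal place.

47.1

Reading the table with exposure as columns: a = 18 (Canvassed, case), b = 192 (Canvassed, non-case), c = 14 (Not canvassed, case), d = 295.
Risk in exposed = 18/210 = 0.08571; risk in unexposed = 14/309 = 0.04531.
RR = 0.08571/0.04531 = 1.89184
AR% = (RR − 1)/RR × 100 = (1.89184 − 1)/1.89184 × 100 = 47.1413%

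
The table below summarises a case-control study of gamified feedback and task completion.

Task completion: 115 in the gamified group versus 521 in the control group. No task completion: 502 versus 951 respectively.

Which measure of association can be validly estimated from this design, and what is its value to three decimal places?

0.418

From the description: a = 115, b = 502, c = 521, d = 951.
This is a case-control study: participants were sampled on outcome status, so risks in the source population cannot be estimated directly — relative risk is not valid here. The odds ratio is the appropriate measure.
OR = (a·d)/(b·c) = (115 × 951) / (502 × 521) = 109365 / 261542 = 0.41815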